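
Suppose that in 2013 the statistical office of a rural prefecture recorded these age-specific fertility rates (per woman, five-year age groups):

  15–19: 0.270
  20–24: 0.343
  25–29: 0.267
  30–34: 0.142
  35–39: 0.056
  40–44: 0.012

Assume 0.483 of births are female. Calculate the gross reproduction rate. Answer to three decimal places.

2.632

Proportion female at birth = 0.483.
Sum of ASFRs = 0.270 + 0.343 + 0.267 + 0.142 + 0.056 + 0.012 = 1.090
TFR = 5 × 1.090 = 5.45
GRR = 0.483 × 5.45 = 2.63235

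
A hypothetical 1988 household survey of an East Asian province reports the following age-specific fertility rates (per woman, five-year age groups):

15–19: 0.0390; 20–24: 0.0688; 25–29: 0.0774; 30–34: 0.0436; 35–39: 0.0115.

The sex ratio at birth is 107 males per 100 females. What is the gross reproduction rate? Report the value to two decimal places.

Proportion female at birth = 100 / (100 + 107) = 0.48309.
Sum of ASFRs = 0.0390 + 0.0688 + 0.0774 + 0.0436 + 0.0115 = 0.2403
TFR = 5 × 0.2403 = 1.2015
GRR = 0.48309 × 1.2015 = 0.58043

0.58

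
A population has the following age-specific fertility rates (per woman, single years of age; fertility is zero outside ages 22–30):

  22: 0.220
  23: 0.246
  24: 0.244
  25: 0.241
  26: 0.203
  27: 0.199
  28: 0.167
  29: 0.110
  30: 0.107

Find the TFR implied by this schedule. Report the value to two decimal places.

Sum of ASFRs = 0.220 + 0.246 + 0.244 + 0.241 + 0.203 + 0.199 + 0.167 + 0.110 + 0.107 = 1.737
TFR = 1.737

1.74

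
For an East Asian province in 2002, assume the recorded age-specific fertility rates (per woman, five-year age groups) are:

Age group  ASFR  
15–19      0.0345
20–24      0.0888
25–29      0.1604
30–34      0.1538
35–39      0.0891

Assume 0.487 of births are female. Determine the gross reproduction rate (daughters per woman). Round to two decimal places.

1.28

Proportion female at birth = 0.487.
Sum of ASFRs = 0.0345 + 0.0888 + 0.1604 + 0.1538 + 0.0891 = 0.5266
TFR = 5 × 0.5266 = 2.633
GRR = 0.487 × 2.633 = 1.28227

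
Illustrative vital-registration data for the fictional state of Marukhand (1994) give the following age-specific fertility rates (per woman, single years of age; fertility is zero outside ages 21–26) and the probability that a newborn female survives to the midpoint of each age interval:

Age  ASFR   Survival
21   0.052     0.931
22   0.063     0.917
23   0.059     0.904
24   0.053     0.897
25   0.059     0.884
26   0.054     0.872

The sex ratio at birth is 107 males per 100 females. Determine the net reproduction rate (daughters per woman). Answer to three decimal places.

0.148

Proportion female at birth = 100 / (100 + 107) = 0.48309.
Survival-weighted fertility by age (1·fₓ·Sₓ):
  21: 1 × 0.052 × 0.931 = 0.04841
  22: 1 × 0.063 × 0.917 = 0.05777
  23: 1 × 0.059 × 0.904 = 0.05334
  24: 1 × 0.053 × 0.897 = 0.04754
  25: 1 × 0.059 × 0.884 = 0.05216
  26: 1 × 0.054 × 0.872 = 0.04709
Sum = 0.30631
NRR = 0.48309 × 0.30631 = 0.14798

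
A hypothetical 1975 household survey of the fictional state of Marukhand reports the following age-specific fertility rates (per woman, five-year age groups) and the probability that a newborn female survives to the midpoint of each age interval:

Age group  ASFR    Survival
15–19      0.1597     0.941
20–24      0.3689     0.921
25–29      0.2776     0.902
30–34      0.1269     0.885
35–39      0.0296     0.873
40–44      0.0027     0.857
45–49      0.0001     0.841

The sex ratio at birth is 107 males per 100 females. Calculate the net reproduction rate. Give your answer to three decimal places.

2.128

Proportion female at birth = 100 / (100 + 107) = 0.48309.
Each age group contributes 5 × ASFR × survival:
  15–19: 5 × 0.1597 × 0.941 = 0.75139
  20–24: 5 × 0.3689 × 0.921 = 1.69878
  25–29: 5 × 0.2776 × 0.902 = 1.25198
  30–34: 5 × 0.1269 × 0.885 = 0.56153
  35–39: 5 × 0.0296 × 0.873 = 0.12920
  40–44: 5 × 0.0027 × 0.857 = 0.01157
  45–49: 5 × 0.0001 × 0.841 = 0.00042
Sum = 4.40487
NRR = 0.48309 × 4.40487 = 2.12795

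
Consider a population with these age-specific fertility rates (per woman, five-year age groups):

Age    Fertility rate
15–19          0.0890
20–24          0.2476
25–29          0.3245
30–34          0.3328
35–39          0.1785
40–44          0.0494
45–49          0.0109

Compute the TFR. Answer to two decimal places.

Sum of ASFRs = 0.0890 + 0.2476 + 0.3245 + 0.3328 + 0.1785 + 0.0494 + 0.0109 = 1.2327
TFR = 5 × 1.2327 = 6.1635

6.16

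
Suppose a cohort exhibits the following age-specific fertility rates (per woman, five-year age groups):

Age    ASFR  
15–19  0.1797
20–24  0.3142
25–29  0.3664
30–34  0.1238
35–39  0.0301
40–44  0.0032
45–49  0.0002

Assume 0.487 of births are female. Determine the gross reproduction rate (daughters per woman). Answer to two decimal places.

2.48

Proportion female at birth = 0.487.
Sum of ASFRs = 0.1797 + 0.3142 + 0.3664 + 0.1238 + 0.0301 + 0.0032 + 0.0002 = 1.0176
TFR = 5 × 1.0176 = 5.088
GRR = 0.487 × 5.088 = 2.47786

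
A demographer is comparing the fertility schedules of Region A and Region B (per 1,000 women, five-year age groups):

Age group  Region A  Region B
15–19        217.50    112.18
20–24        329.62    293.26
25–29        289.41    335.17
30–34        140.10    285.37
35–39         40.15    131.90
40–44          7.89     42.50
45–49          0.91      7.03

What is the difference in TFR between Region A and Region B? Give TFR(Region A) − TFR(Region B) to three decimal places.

-0.909

Region A:
  Sum of ASFRs = 217.50 + 329.62 + 289.41 + 140.10 + 40.15 + 7.89 + 0.91 = 1025.58
  TFR = 5 × 1025.58 / 1000 = 5.1279
Region B:
  Sum of ASFRs = 112.18 + 293.26 + 335.17 + 285.37 + 131.90 + 42.50 + 7.03 = 1207.41
  TFR = 5 × 1207.41 / 1000 = 6.03705
Difference = 5.1279 − 6.03705 = -0.90915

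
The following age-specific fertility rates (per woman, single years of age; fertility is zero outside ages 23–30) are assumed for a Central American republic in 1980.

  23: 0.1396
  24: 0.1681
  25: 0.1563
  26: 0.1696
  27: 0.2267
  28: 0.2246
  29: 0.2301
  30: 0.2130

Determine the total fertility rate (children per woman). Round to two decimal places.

1.53

Sum of ASFRs = 0.1396 + 0.1681 + 0.1563 + 0.1696 + 0.2267 + 0.2246 + 0.2301 + 0.2130 = 1.5280
TFR = 1.528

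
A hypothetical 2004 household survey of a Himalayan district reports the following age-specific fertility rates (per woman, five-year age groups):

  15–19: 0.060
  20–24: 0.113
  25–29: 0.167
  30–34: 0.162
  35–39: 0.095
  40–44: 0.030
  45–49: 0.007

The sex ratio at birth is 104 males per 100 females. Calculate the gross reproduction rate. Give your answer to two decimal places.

1.55

Proportion female at birth = 100 / (100 + 104) = 0.49020.
Sum of ASFRs = 0.060 + 0.113 + 0.167 + 0.162 + 0.095 + 0.030 + 0.007 = 0.634
TFR = 5 × 0.634 = 3.17
GRR = 0.49020 × 3.17 = 1.55393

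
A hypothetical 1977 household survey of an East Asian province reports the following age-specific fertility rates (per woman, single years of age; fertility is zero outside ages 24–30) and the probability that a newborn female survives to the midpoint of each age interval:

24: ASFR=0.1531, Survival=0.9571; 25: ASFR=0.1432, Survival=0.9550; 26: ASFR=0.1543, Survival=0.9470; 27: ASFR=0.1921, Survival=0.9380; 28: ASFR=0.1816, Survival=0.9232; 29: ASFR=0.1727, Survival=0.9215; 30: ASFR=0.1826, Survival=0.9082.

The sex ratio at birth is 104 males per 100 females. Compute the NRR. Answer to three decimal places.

0.540

Proportion female at birth = 100 / (100 + 104) = 0.49020.
Each age group contributes 1 × ASFR × survival:
  24: 1 × 0.1531 × 0.9571 = 0.14653
  25: 1 × 0.1432 × 0.9550 = 0.13676
  26: 1 × 0.1543 × 0.9470 = 0.14612
  27: 1 × 0.1921 × 0.9380 = 0.18019
  28: 1 × 0.1816 × 0.9232 = 0.16765
  29: 1 × 0.1727 × 0.9215 = 0.15914
  30: 1 × 0.1826 × 0.9082 = 0.16584
Sum = 1.10223
NRR = 0.49020 × 1.10223 = 0.54031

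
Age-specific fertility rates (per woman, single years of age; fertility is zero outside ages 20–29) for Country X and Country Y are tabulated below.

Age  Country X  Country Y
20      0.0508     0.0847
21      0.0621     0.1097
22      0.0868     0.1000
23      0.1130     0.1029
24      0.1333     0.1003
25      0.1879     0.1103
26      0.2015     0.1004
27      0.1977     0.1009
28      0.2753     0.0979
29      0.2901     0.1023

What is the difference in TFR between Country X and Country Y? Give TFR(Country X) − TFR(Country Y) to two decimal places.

Country X:
  Sum of ASFRs = 0.0508 + 0.0621 + 0.0868 + 0.1130 + 0.1333 + 0.1879 + 0.2015 + 0.1977 + 0.2753 + 0.2901 = 1.5985
  TFR = 1.5985
Country Y:
  Sum of ASFRs = 0.0847 + 0.1097 + 0.1000 + 0.1029 + 0.1003 + 0.1103 + 0.1004 + 0.1009 + 0.0979 + 0.1023 = 1.0094
  TFR = 1.0094
Difference = 1.5985 − 1.0094 = 0.5891

0.59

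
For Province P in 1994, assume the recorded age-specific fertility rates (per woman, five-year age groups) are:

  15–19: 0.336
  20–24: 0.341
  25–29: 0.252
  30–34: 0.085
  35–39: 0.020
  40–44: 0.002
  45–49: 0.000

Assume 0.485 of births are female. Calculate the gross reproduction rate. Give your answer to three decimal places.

2.512

Proportion female at birth = 0.485.
Sum of ASFRs = 0.336 + 0.341 + 0.252 + 0.085 + 0.020 + 0.002 + 0.000 = 1.036
TFR = 5 × 1.036 = 5.18
GRR = 0.485 × 5.18 = 2.51230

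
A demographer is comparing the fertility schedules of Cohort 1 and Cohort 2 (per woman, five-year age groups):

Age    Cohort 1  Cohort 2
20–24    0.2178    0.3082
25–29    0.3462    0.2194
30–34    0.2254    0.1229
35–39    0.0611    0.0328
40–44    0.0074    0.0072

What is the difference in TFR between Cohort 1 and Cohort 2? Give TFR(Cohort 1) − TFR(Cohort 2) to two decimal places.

Cohort 1:
  Sum of ASFRs = 0.2178 + 0.3462 + 0.2254 + 0.0611 + 0.0074 = 0.8579
  TFR = 5 × 0.8579 = 4.2895
Cohort 2:
  Sum of ASFRs = 0.3082 + 0.2194 + 0.1229 + 0.0328 + 0.0072 = 0.6905
  TFR = 5 × 0.6905 = 3.4525
Difference = 4.2895 − 3.4525 = 0.837

0.84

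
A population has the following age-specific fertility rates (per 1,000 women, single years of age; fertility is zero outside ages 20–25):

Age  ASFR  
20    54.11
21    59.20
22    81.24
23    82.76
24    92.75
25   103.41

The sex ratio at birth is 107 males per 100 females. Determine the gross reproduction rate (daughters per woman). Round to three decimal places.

Proportion female at birth = 100 / (100 + 107) = 0.48309.
Sum of ASFRs = 54.11 + 59.20 + 81.24 + 82.76 + 92.75 + 103.41 = 473.47
TFR = 473.47 / 1000 = 0.47347
GRR = 0.48309 × 0.47347 = 0.22873

0.229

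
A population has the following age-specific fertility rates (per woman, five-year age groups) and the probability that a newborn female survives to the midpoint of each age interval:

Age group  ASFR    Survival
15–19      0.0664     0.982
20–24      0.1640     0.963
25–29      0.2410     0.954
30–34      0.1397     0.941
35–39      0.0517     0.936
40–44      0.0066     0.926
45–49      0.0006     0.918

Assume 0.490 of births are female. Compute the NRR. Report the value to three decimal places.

Proportion female at birth = 0.490.
Each age group contributes 5 × ASFR × survival:
  15–19: 5 × 0.0664 × 0.982 = 0.32602
  20–24: 5 × 0.1640 × 0.963 = 0.78966
  25–29: 5 × 0.2410 × 0.954 = 1.14957
  30–34: 5 × 0.1397 × 0.941 = 0.65729
  35–39: 5 × 0.0517 × 0.936 = 0.24196
  40–44: 5 × 0.0066 × 0.926 = 0.03056
  45–49: 5 × 0.0006 × 0.918 = 0.00275
Sum = 3.19781
NRR = 0.490 × 3.19781 = 1.56693
NRR > 1, so each generation more than replaces itself.

1.567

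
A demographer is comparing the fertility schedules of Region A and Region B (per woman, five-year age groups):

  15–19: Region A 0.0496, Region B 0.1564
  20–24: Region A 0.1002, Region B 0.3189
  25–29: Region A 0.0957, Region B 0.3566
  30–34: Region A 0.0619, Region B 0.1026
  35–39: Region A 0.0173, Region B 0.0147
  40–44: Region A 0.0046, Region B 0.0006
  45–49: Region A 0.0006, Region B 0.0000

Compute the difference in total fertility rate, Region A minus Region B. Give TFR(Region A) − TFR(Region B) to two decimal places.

-3.10

Region A:
  Sum of ASFRs = 0.0496 + 0.1002 + 0.0957 + 0.0619 + 0.0173 + 0.0046 + 0.0006 = 0.3299
  TFR = 5 × 0.3299 = 1.6495
Region B:
  Sum of ASFRs = 0.1564 + 0.3189 + 0.3566 + 0.1026 + 0.0147 + 0.0006 + 0.0000 = 0.9498
  TFR = 5 × 0.9498 = 4.749
Difference = 1.6495 − 4.749 = -3.0995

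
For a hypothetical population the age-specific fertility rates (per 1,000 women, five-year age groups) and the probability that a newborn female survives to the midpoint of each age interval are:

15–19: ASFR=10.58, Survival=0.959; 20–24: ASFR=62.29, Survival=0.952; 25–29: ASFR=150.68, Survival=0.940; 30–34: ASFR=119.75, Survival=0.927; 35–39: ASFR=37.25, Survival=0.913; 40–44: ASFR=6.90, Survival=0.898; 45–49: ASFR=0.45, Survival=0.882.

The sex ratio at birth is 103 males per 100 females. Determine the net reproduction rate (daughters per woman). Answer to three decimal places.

0.893

Proportion female at birth = 100 / (100 + 103) = 0.49261.
Survival-weighted fertility by age (5·fₓ·Sₓ):
  15–19: 5 × 10.58/1000 × 0.959 = 0.05073
  20–24: 5 × 62.29/1000 × 0.952 = 0.29650
  25–29: 5 × 150.68/1000 × 0.940 = 0.70820
  30–34: 5 × 119.75/1000 × 0.927 = 0.55504
  35–39: 5 × 37.25/1000 × 0.913 = 0.17005
  40–44: 5 × 6.90/1000 × 0.898 = 0.03098
  45–49: 5 × 0.45/1000 × 0.882 = 0.00198
Sum = 1.81348
NRR = 0.49261 × 1.81348 = 0.89334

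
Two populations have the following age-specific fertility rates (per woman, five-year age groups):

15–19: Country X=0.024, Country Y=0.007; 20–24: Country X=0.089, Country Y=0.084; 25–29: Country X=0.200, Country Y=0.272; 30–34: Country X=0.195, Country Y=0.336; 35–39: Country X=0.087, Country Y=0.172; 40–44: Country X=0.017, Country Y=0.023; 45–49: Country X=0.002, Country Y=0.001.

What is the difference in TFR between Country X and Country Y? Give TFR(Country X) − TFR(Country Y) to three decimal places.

-1.405

Country X:
  Sum of ASFRs = 0.024 + 0.089 + 0.200 + 0.195 + 0.087 + 0.017 + 0.002 = 0.614
  TFR = 5 × 0.614 = 3.07
Country Y:
  Sum of ASFRs = 0.007 + 0.084 + 0.272 + 0.336 + 0.172 + 0.023 + 0.001 = 0.895
  TFR = 5 × 0.895 = 4.475
Difference = 3.07 − 4.475 = -1.405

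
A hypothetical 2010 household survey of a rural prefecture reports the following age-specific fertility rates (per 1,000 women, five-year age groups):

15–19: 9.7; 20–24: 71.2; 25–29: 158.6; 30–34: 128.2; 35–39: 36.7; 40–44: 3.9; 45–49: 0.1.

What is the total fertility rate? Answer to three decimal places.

2.042

Sum of ASFRs = 9.7 + 71.2 + 158.6 + 128.2 + 36.7 + 3.9 + 0.1 = 408.4
TFR = 5 × 408.4 / 1000 = 2.042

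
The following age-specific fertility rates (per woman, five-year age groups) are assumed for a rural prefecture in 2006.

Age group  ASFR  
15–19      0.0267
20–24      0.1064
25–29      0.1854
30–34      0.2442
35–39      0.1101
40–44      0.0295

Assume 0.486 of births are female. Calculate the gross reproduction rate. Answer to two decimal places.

1.71

Proportion female at birth = 0.486.
Sum of ASFRs = 0.0267 + 0.1064 + 0.1854 + 0.2442 + 0.1101 + 0.0295 = 0.7023
TFR = 5 × 0.7023 = 3.5115
GRR = 0.486 × 3.5115 = 1.70659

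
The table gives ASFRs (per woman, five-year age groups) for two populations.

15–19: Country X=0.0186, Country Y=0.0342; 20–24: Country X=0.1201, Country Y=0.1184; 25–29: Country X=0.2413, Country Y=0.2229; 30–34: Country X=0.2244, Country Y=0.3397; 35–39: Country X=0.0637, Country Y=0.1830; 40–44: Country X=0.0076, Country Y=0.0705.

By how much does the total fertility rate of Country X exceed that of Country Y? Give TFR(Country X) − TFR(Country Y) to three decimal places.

Country X:
  Sum of ASFRs = 0.0186 + 0.1201 + 0.2413 + 0.2244 + 0.0637 + 0.0076 = 0.6757
  TFR = 5 × 0.6757 = 3.3785
Country Y:
  Sum of ASFRs = 0.0342 + 0.1184 + 0.2229 + 0.3397 + 0.1830 + 0.0705 = 0.9687
  TFR = 5 × 0.9687 = 4.8435
Difference = 3.3785 − 4.8435 = -1.465

-1.465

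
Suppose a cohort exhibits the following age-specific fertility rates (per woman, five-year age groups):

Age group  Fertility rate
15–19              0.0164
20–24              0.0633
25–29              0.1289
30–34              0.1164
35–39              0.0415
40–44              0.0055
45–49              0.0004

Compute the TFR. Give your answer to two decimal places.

1.86

Sum of ASFRs = 0.0164 + 0.0633 + 0.1289 + 0.1164 + 0.0415 + 0.0055 + 0.0004 = 0.3724
TFR = 5 × 0.3724 = 1.862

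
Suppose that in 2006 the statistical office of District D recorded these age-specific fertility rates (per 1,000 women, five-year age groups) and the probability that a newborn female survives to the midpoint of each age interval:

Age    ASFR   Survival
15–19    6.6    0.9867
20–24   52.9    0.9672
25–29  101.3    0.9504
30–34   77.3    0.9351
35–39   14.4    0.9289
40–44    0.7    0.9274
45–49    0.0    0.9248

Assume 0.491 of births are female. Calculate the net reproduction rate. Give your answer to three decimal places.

Proportion female at birth = 0.491.
Weighting each age-specific rate by interval width and survival:
  15–19: 5 × 6.6/1000 × 0.9867 = 0.03256
  20–24: 5 × 52.9/1000 × 0.9672 = 0.25582
  25–29: 5 × 101.3/1000 × 0.9504 = 0.48138
  30–34: 5 × 77.3/1000 × 0.9351 = 0.36142
  35–39: 5 × 14.4/1000 × 0.9289 = 0.06688
  40–44: 5 × 0.7/1000 × 0.9274 = 0.00325
  45–49: 5 × 0.0/1000 × 0.9248 = 0.00000
Sum = 1.20131
NRR = 0.491 × 1.20131 = 0.58984

0.590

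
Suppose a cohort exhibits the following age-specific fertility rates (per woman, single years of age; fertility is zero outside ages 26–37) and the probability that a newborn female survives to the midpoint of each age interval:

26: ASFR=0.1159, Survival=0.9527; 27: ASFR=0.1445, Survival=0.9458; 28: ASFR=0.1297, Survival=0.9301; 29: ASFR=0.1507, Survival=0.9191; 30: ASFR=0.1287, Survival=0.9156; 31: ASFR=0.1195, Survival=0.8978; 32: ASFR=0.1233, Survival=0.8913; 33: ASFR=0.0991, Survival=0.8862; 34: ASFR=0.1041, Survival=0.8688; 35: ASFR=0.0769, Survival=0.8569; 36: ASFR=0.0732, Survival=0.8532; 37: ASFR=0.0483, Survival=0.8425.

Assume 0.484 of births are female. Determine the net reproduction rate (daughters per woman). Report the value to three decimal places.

Proportion female at birth = 0.484.
Each age group contributes 1 × ASFR × survival:
  26: 1 × 0.1159 × 0.9527 = 0.11042
  27: 1 × 0.1445 × 0.9458 = 0.13667
  28: 1 × 0.1297 × 0.9301 = 0.12063
  29: 1 × 0.1507 × 0.9191 = 0.13851
  30: 1 × 0.1287 × 0.9156 = 0.11784
  31: 1 × 0.1195 × 0.8978 = 0.10729
  32: 1 × 0.1233 × 0.8913 = 0.10990
  33: 1 × 0.0991 × 0.8862 = 0.08782
  34: 1 × 0.1041 × 0.8688 = 0.09044
  35: 1 × 0.0769 × 0.8569 = 0.06590
  36: 1 × 0.0732 × 0.8532 = 0.06245
  37: 1 × 0.0483 × 0.8425 = 0.04069
Sum = 1.18856
NRR = 0.484 × 1.18856 = 0.57526

0.575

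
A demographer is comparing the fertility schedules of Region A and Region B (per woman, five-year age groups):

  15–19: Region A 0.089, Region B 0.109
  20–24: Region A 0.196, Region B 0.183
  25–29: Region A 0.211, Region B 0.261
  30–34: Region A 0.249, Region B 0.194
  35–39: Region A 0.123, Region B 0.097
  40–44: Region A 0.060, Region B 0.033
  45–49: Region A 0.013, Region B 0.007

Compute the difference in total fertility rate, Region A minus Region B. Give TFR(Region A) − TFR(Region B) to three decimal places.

0.285

Region A:
  Sum of ASFRs = 0.089 + 0.196 + 0.211 + 0.249 + 0.123 + 0.060 + 0.013 = 0.941
  TFR = 5 × 0.941 = 4.705
Region B:
  Sum of ASFRs = 0.109 + 0.183 + 0.261 + 0.194 + 0.097 + 0.033 + 0.007 = 0.884
  TFR = 5 × 0.884 = 4.42
Difference = 4.705 − 4.42 = 0.285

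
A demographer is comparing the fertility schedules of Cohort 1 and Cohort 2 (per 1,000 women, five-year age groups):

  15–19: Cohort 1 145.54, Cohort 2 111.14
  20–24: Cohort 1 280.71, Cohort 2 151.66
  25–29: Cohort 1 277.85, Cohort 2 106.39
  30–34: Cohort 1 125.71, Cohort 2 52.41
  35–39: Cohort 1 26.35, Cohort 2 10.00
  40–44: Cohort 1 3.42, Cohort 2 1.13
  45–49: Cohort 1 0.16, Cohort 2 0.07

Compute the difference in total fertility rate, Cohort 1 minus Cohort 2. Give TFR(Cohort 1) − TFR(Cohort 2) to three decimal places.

2.135

Cohort 1:
  Sum of ASFRs = 145.54 + 280.71 + 277.85 + 125.71 + 26.35 + 3.42 + 0.16 = 859.74
  TFR = 5 × 859.74 / 1000 = 4.2987
Cohort 2:
  Sum of ASFRs = 111.14 + 151.66 + 106.39 + 52.41 + 10.00 + 1.13 + 0.07 = 432.80
  TFR = 5 × 432.80 / 1000 = 2.164
Difference = 4.2987 − 2.164 = 2.1347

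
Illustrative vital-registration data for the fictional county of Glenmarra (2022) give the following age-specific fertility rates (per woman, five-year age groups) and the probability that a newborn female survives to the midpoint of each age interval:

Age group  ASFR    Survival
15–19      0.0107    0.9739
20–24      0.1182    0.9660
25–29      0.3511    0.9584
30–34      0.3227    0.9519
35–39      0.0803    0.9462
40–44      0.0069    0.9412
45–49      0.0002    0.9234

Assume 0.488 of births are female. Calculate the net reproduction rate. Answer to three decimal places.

2.076

Proportion female at birth = 0.488.
Each age group contributes 5 × ASFR × survival:
  15–19: 5 × 0.0107 × 0.9739 = 0.05210
  20–24: 5 × 0.1182 × 0.9660 = 0.57091
  25–29: 5 × 0.3511 × 0.9584 = 1.68247
  30–34: 5 × 0.3227 × 0.9519 = 1.53589
  35–39: 5 × 0.0803 × 0.9462 = 0.37990
  40–44: 5 × 0.0069 × 0.9412 = 0.03247
  45–49: 5 × 0.0002 × 0.9234 = 0.00092
Sum = 4.25466
NRR = 0.488 × 4.25466 = 2.07627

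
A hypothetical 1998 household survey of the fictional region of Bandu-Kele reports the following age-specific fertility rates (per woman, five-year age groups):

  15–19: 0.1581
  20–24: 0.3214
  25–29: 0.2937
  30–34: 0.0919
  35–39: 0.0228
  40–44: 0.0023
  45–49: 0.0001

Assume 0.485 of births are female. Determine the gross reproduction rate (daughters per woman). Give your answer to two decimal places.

2.16

Proportion female at birth = 0.485.
Sum of ASFRs = 0.1581 + 0.3214 + 0.2937 + 0.0919 + 0.0228 + 0.0023 + 0.0001 = 0.8903
TFR = 5 × 0.8903 = 4.4515
GRR = 0.485 × 4.4515 = 2.15898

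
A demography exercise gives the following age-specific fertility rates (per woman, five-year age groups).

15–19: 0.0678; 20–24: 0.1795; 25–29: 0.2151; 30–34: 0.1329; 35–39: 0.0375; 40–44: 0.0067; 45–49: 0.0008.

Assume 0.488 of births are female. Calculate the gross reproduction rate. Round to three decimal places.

1.562

Proportion female at birth = 0.488.
Sum of ASFRs = 0.0678 + 0.1795 + 0.2151 + 0.1329 + 0.0375 + 0.0067 + 0.0008 = 0.6403
TFR = 5 × 0.6403 = 3.2015
GRR = 0.488 × 3.2015 = 1.56233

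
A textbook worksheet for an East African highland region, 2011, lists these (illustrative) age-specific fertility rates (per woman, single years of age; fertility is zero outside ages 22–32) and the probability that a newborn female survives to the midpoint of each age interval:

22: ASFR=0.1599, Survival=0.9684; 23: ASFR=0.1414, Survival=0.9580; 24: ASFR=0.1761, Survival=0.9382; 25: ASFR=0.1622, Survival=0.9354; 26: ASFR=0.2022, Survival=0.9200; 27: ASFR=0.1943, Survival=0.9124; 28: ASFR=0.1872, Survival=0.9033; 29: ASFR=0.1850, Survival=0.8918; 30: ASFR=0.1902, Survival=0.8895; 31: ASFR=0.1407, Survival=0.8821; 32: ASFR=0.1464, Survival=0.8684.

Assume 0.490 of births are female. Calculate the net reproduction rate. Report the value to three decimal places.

Proportion female at birth = 0.490.
Per-age-group product (1 × ASFR × survival probability):
  22: 1 × 0.1599 × 0.9684 = 0.15485
  23: 1 × 0.1414 × 0.9580 = 0.13546
  24: 1 × 0.1761 × 0.9382 = 0.16522
  25: 1 × 0.1622 × 0.9354 = 0.15172
  26: 1 × 0.2022 × 0.9200 = 0.18602
  27: 1 × 0.1943 × 0.9124 = 0.17728
  28: 1 × 0.1872 × 0.9033 = 0.16910
  29: 1 × 0.1850 × 0.8918 = 0.16498
  30: 1 × 0.1902 × 0.8895 = 0.16918
  31: 1 × 0.1407 × 0.8821 = 0.12411
  32: 1 × 0.1464 × 0.8684 = 0.12713
Sum = 1.72505
NRR = 0.490 × 1.72505 = 0.84527
With NRR below 1 the population is below replacement fertility.

0.845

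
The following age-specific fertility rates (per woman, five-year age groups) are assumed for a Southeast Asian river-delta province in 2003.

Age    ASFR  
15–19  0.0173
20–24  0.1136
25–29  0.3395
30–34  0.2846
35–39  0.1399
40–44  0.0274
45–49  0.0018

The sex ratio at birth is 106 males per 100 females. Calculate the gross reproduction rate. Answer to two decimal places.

Proportion female at birth = 100 / (100 + 106) = 0.48544.
Sum of ASFRs = 0.0173 + 0.1136 + 0.3395 + 0.2846 + 0.1399 + 0.0274 + 0.0018 = 0.9241
TFR = 5 × 0.9241 = 4.6205
GRR = 0.48544 × 4.6205 = 2.24298

2.24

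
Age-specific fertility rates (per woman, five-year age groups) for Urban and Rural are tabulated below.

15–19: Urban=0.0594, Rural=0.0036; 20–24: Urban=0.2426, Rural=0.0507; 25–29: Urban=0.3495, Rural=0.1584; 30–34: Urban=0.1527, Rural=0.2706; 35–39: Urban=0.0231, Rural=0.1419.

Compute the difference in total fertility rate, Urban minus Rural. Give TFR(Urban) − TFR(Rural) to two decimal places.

Urban:
  Sum of ASFRs = 0.0594 + 0.2426 + 0.3495 + 0.1527 + 0.0231 = 0.8273
  TFR = 5 × 0.8273 = 4.1365
Rural:
  Sum of ASFRs = 0.0036 + 0.0507 + 0.1584 + 0.2706 + 0.1419 = 0.6252
  TFR = 5 × 0.6252 = 3.126
Difference = 4.1365 − 3.126 = 1.0105

1.01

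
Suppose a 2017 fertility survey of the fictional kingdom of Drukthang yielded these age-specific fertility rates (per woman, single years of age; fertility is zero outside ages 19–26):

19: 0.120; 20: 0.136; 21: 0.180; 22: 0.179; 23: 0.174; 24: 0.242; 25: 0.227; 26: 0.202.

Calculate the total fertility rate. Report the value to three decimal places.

Sum of ASFRs = 0.120 + 0.136 + 0.180 + 0.179 + 0.174 + 0.242 + 0.227 + 0.202 = 1.460
TFR = 1.46

1.460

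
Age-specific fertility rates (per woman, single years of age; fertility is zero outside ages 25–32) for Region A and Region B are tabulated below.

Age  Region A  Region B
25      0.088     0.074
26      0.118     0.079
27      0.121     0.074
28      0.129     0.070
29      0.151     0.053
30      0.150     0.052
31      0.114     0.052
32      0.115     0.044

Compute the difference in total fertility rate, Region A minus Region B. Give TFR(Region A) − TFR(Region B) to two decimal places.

Region A:
  Sum of ASFRs = 0.088 + 0.118 + 0.121 + 0.129 + 0.151 + 0.150 + 0.114 + 0.115 = 0.986
  TFR = 0.986
Region B:
  Sum of ASFRs = 0.074 + 0.079 + 0.074 + 0.070 + 0.053 + 0.052 + 0.052 + 0.044 = 0.498
  TFR = 0.498
Difference = 0.986 − 0.498 = 0.488

0.49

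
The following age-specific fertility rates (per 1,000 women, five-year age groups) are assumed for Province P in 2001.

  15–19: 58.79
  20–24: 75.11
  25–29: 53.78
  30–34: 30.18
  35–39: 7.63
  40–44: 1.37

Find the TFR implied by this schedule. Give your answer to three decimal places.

1.134

Sum of ASFRs = 58.79 + 75.11 + 53.78 + 30.18 + 7.63 + 1.37 = 226.86
TFR = 5 × 226.86 / 1000 = 1.1343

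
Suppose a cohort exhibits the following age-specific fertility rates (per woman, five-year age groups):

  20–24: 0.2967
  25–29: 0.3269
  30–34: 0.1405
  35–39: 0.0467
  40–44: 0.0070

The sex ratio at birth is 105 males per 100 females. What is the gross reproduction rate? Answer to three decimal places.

1.995

Proportion female at birth = 100 / (100 + 105) = 0.48780.
Sum of ASFRs = 0.2967 + 0.3269 + 0.1405 + 0.0467 + 0.0070 = 0.8178
TFR = 5 × 0.8178 = 4.089
GRR = 0.48780 × 4.089 = 1.99461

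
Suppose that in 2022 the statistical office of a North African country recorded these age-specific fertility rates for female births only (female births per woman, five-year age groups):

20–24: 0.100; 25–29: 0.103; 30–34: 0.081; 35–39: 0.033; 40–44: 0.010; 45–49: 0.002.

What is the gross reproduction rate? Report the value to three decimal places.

Sum of female ASFRs = 0.100 + 0.103 + 0.081 + 0.033 + 0.010 + 0.002 = 0.329
GRR = 5 × 0.329 = 1.645

1.645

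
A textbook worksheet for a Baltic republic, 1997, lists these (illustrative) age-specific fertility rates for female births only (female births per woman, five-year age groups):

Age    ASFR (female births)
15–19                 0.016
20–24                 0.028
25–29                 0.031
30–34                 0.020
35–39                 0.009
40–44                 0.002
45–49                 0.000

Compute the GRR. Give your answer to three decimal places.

0.530

Sum of female ASFRs = 0.016 + 0.028 + 0.031 + 0.020 + 0.009 + 0.002 + 0.000 = 0.106
GRR = 5 × 0.106 = 0.53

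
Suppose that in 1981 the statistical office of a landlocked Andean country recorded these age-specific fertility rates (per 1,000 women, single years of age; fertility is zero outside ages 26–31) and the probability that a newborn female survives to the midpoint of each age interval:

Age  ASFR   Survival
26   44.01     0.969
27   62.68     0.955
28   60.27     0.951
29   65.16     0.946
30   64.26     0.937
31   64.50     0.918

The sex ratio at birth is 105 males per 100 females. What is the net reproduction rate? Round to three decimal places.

0.166

Proportion female at birth = 100 / (100 + 105) = 0.48780.
Weighting each age-specific rate by interval width and survival:
  26: 1 × 44.01/1000 × 0.969 = 0.04265
  27: 1 × 62.68/1000 × 0.955 = 0.05986
  28: 1 × 60.27/1000 × 0.951 = 0.05732
  29: 1 × 65.16/1000 × 0.946 = 0.06164
  30: 1 × 64.26/1000 × 0.937 = 0.06021
  31: 1 × 64.50/1000 × 0.918 = 0.05921
Sum = 0.34089
NRR = 0.48780 × 0.34089 = 0.16629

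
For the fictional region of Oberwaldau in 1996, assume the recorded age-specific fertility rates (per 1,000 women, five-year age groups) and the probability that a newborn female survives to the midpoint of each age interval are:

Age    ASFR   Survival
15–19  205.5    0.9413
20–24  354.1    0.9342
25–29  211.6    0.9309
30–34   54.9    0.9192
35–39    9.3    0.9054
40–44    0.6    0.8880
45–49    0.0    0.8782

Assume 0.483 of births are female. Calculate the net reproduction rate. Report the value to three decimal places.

Proportion female at birth = 0.483.
Each age group contributes 5 × ASFR × survival:
  15–19: 5 × 205.5/1000 × 0.9413 = 0.96719
  20–24: 5 × 354.1/1000 × 0.9342 = 1.65400
  25–29: 5 × 211.6/1000 × 0.9309 = 0.98489
  30–34: 5 × 54.9/1000 × 0.9192 = 0.25232
  35–39: 5 × 9.3/1000 × 0.9054 = 0.04210
  40–44: 5 × 0.6/1000 × 0.8880 = 0.00266
  45–49: 5 × 0.0/1000 × 0.8782 = 0.00000
Sum = 3.90316
NRR = 0.483 × 3.90316 = 1.88523

1.885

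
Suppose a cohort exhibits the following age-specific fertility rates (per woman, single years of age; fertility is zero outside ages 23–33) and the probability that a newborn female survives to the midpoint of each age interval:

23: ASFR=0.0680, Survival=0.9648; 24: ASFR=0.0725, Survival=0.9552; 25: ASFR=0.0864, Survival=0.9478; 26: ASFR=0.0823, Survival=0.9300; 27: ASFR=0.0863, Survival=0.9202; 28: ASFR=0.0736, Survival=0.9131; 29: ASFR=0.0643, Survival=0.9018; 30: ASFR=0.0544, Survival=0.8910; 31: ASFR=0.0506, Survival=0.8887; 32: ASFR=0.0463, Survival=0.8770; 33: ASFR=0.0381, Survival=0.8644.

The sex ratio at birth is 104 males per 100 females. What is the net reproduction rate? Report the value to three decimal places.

Proportion female at birth = 100 / (100 + 104) = 0.49020.
Per-age-group product (1 × ASFR × survival probability):
  23: 1 × 0.0680 × 0.9648 = 0.06561
  24: 1 × 0.0725 × 0.9552 = 0.06925
  25: 1 × 0.0864 × 0.9478 = 0.08189
  26: 1 × 0.0823 × 0.9300 = 0.07654
  27: 1 × 0.0863 × 0.9202 = 0.07941
  28: 1 × 0.0736 × 0.9131 = 0.06720
  29: 1 × 0.0643 × 0.9018 = 0.05799
  30: 1 × 0.0544 × 0.8910 = 0.04847
  31: 1 × 0.0506 × 0.8887 = 0.04497
  32: 1 × 0.0463 × 0.8770 = 0.04061
  33: 1 × 0.0381 × 0.8644 = 0.03293
Sum = 0.66487
NRR = 0.49020 × 0.66487 = 0.32592

0.326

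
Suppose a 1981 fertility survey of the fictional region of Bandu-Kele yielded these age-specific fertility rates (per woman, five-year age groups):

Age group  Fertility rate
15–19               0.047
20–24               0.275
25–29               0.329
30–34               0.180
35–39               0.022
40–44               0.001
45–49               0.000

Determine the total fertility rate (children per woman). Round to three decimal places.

Sum of ASFRs = 0.047 + 0.275 + 0.329 + 0.180 + 0.022 + 0.001 + 0.000 = 0.854
TFR = 5 × 0.854 = 4.27

4.270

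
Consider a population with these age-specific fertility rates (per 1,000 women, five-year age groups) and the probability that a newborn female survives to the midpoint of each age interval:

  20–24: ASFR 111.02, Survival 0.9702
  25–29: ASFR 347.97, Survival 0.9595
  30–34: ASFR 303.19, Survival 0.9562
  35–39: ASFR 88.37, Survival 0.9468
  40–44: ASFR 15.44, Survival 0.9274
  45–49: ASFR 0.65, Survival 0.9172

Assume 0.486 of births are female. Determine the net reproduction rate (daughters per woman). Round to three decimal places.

Proportion female at birth = 0.486.
Per-age-group product (5 × ASFR × survival probability):
  20–24: 5 × 111.02/1000 × 0.9702 = 0.53856
  25–29: 5 × 347.97/1000 × 0.9595 = 1.66939
  30–34: 5 × 303.19/1000 × 0.9562 = 1.44955
  35–39: 5 × 88.37/1000 × 0.9468 = 0.41834
  40–44: 5 × 15.44/1000 × 0.9274 = 0.07160
  45–49: 5 × 0.65/1000 × 0.9172 = 0.00298
Sum = 4.15042
NRR = 0.486 × 4.15042 = 2.01710

2.017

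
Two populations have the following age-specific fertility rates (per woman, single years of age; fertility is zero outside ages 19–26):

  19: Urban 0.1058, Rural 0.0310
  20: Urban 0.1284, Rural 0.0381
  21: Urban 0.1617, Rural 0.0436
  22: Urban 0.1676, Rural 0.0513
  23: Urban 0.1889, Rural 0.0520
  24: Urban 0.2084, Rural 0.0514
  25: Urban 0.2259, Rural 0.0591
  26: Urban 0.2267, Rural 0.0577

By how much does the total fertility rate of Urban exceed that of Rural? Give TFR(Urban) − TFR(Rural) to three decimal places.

1.029

Urban:
  Sum of ASFRs = 0.1058 + 0.1284 + 0.1617 + 0.1676 + 0.1889 + 0.2084 + 0.2259 + 0.2267 = 1.4134
  TFR = 1.4134
Rural:
  Sum of ASFRs = 0.0310 + 0.0381 + 0.0436 + 0.0513 + 0.0520 + 0.0514 + 0.0591 + 0.0577 = 0.3842
  TFR = 0.3842
Difference = 1.4134 − 0.3842 = 1.0292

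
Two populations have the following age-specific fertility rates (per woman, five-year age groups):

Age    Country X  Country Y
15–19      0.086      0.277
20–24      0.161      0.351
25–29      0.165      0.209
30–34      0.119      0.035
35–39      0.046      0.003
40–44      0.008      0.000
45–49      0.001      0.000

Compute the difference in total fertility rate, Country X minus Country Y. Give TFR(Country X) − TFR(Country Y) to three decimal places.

Country X:
  Sum of ASFRs = 0.086 + 0.161 + 0.165 + 0.119 + 0.046 + 0.008 + 0.001 = 0.586
  TFR = 5 × 0.586 = 2.93
Country Y:
  Sum of ASFRs = 0.277 + 0.351 + 0.209 + 0.035 + 0.003 + 0.000 + 0.000 = 0.875
  TFR = 5 × 0.875 = 4.375
Difference = 2.93 − 4.375 = -1.445

-1.445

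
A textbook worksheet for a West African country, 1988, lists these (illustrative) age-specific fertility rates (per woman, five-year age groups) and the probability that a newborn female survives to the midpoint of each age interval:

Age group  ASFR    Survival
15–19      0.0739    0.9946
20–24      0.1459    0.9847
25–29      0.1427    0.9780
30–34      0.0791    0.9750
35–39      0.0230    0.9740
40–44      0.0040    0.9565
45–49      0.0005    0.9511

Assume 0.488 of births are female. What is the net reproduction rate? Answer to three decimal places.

1.124

Proportion female at birth = 0.488.
Each age group contributes 5 × ASFR × survival:
  15–19: 5 × 0.0739 × 0.9946 = 0.36750
  20–24: 5 × 0.1459 × 0.9847 = 0.71834
  25–29: 5 × 0.1427 × 0.9780 = 0.69780
  30–34: 5 × 0.0791 × 0.9750 = 0.38561
  35–39: 5 × 0.0230 × 0.9740 = 0.11201
  40–44: 5 × 0.0040 × 0.9565 = 0.01913
  45–49: 5 × 0.0005 × 0.9511 = 0.00238
Sum = 2.30277
NRR = 0.488 × 2.30277 = 1.12375
NRR > 1, so each generation more than replaces itself.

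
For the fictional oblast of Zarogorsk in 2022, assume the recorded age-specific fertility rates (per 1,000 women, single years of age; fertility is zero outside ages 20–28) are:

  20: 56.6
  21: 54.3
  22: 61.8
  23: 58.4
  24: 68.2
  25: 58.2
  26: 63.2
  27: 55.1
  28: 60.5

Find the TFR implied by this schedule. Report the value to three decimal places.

0.536

Sum of ASFRs = 56.6 + 54.3 + 61.8 + 58.4 + 68.2 + 58.2 + 63.2 + 55.1 + 60.5 = 536.3
TFR = 536.3 / 1000 = 0.5363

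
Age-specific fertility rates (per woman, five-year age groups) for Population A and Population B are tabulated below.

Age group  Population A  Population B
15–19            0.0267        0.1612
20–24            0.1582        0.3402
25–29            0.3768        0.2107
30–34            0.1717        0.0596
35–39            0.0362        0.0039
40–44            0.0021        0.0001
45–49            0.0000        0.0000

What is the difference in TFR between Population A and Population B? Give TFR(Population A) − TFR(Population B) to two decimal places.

-0.02

Population A:
  Sum of ASFRs = 0.0267 + 0.1582 + 0.3768 + 0.1717 + 0.0362 + 0.0021 + 0.0000 = 0.7717
  TFR = 5 × 0.7717 = 3.8585
Population B:
  Sum of ASFRs = 0.1612 + 0.3402 + 0.2107 + 0.0596 + 0.0039 + 0.0001 + 0.0000 = 0.7757
  TFR = 5 × 0.7757 = 3.8785
Difference = 3.8585 − 3.8785 = -0.02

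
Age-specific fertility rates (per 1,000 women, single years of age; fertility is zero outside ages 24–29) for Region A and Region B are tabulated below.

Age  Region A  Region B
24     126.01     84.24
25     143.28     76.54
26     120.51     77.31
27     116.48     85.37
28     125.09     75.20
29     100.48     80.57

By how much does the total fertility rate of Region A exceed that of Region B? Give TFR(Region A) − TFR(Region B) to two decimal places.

Region A:
  Sum of ASFRs = 126.01 + 143.28 + 120.51 + 116.48 + 125.09 + 100.48 = 731.85
  TFR = 731.85 / 1000 = 0.73185
Region B:
  Sum of ASFRs = 84.24 + 76.54 + 77.31 + 85.37 + 75.20 + 80.57 = 479.23
  TFR = 479.23 / 1000 = 0.47923
Difference = 0.73185 − 0.47923 = 0.25262

0.25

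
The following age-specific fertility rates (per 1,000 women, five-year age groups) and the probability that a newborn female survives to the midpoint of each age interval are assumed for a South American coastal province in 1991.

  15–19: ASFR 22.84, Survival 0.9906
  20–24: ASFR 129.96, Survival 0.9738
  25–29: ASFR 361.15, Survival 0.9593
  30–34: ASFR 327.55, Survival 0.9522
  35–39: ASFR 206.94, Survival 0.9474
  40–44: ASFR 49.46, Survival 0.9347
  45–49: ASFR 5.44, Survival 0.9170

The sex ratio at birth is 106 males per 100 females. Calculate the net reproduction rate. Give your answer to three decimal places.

Proportion female at birth = 100 / (100 + 106) = 0.48544.
Survival-weighted fertility by age (5·fₓ·Sₓ):
  15–19: 5 × 22.84/1000 × 0.9906 = 0.11313
  20–24: 5 × 129.96/1000 × 0.9738 = 0.63278
  25–29: 5 × 361.15/1000 × 0.9593 = 1.73226
  30–34: 5 × 327.55/1000 × 0.9522 = 1.55947
  35–39: 5 × 206.94/1000 × 0.9474 = 0.98027
  40–44: 5 × 49.46/1000 × 0.9347 = 0.23115
  45–49: 5 × 5.44/1000 × 0.9170 = 0.02494
Sum = 5.27400
NRR = 0.48544 × 5.27400 = 2.56021
With NRR above 1 the population is above replacement fertility.

2.560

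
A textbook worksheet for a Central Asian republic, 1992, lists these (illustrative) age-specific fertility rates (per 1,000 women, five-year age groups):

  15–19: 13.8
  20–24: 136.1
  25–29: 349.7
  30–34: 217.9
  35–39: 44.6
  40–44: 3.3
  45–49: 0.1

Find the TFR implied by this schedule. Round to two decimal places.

Sum of ASFRs = 13.8 + 136.1 + 349.7 + 217.9 + 44.6 + 3.3 + 0.1 = 765.5
TFR = 5 × 765.5 / 1000 = 3.8275

3.83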